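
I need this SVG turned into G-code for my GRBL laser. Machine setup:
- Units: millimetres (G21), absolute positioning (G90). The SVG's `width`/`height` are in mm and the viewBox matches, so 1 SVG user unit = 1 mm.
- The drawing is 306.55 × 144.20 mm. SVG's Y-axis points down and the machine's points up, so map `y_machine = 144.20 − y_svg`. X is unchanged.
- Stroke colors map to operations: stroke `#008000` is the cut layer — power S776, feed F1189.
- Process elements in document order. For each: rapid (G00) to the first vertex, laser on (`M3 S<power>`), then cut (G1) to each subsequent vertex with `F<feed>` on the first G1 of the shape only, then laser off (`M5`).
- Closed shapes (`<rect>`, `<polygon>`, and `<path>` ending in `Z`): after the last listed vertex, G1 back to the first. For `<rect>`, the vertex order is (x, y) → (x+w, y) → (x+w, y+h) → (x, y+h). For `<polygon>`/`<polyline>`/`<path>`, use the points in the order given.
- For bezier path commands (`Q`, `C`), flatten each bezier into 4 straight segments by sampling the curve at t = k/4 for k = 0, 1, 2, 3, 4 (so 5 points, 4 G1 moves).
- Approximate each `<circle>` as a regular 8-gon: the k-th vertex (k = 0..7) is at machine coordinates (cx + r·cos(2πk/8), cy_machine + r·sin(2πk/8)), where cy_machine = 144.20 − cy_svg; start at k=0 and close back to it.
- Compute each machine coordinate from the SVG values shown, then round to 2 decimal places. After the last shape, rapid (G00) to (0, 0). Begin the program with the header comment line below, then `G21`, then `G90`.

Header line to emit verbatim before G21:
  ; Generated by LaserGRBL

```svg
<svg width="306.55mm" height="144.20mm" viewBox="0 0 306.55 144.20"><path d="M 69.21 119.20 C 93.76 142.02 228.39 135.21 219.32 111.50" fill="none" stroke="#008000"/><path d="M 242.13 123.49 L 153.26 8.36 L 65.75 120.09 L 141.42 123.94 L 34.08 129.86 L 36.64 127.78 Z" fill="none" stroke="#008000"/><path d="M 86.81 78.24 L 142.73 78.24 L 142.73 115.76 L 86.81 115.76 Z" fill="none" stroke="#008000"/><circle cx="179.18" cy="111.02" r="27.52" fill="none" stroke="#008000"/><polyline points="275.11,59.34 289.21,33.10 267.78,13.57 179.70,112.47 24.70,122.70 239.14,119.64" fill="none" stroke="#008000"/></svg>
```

; Generated by LaserGRBL
G21
G90
G00 X69.21 Y25.00
M3 S776
G1 X104.30 Y13.24 F1189
G1 X156.87 Y11.40
G1 X203.14 Y18.29
G1 X219.32 Y32.70
M5
G00 X242.13 Y20.71
M3 S776
G1 X153.26 Y135.84 F1189
G1 X65.75 Y24.11
G1 X141.42 Y20.26
G1 X34.08 Y14.34
G1 X36.64 Y16.42
G1 X242.13 Y20.71
M5
G00 X86.81 Y65.96
M3 S776
G1 X142.73 Y65.96 F1189
G1 X142.73 Y28.44
G1 X86.81 Y28.44
G1 X86.81 Y65.96
M5
G00 X206.70 Y33.18
M3 S776
G1 X198.64 Y52.64 F1189
G1 X179.18 Y60.70
G1 X159.72 Y52.64
G1 X151.66 Y33.18
G1 X159.72 Y13.72
G1 X179.18 Y5.66
G1 X198.64 Y13.72
G1 X206.70 Y33.18
M5
G00 X275.11 Y84.86
M3 S776
G1 X289.21 Y111.10 F1189
G1 X267.78 Y130.63
G1 X179.70 Y31.73
G1 X24.70 Y21.50
G1 X239.14 Y24.56
M5
G00 X0.00 Y0.00

viewBox `0 0 306.55 144.20` with mm width/height → 1 unit = 1 mm. Flip: y_m = 144.20 − y_svg.

**Shape 1** — `<path>` cubic bezier, stroke `#008000` → cut (S776, F1189). Control points (SVG): P0=(69.21,119.20), P1=(93.76,142.02), P2=(228.39,135.21), P3=(219.32,111.50); sampled at t=k/4. Machine vertices: (69.21,25.00) → (104.30,13.24) → (156.87,11.40) → (203.14,18.29) → (219.32,32.70). Open path.

**Shape 2** — `<path>` closed polygon, stroke `#008000` → cut (S776, F1189). Machine vertices: (242.13,20.71) → (153.26,135.84) → (65.75,24.11) → (141.42,20.26) → (34.08,14.34) → (36.64,16.42) → (242.13,20.71). Closed: final G1 returns to the first vertex.

**Shape 3** — `<path>` rectangle, stroke `#008000` → cut (S776, F1189). Machine vertices: (86.81,65.96) → (142.73,65.96) → (142.73,28.44) → (86.81,28.44) → (86.81,65.96). Closed: final G1 returns to the first vertex.

**Shape 4** — `<circle>` circle, stroke `#008000` → cut (S776, F1189). Machine vertices: (206.70,33.18) → (198.64,52.64) → (179.18,60.70) → (159.72,52.64) → (151.66,33.18) → (159.72,13.72) → (179.18,5.66) → (198.64,13.72) → (206.70,33.18). Closed: final G1 returns to the first vertex.

**Shape 5** — `<polyline>` open polyline, stroke `#008000` → cut (S776, F1189). Machine vertices: (275.11,84.86) → (289.21,111.10) → (267.78,130.63) → (179.70,31.73) → (24.70,21.50) → (239.14,24.56). Open path.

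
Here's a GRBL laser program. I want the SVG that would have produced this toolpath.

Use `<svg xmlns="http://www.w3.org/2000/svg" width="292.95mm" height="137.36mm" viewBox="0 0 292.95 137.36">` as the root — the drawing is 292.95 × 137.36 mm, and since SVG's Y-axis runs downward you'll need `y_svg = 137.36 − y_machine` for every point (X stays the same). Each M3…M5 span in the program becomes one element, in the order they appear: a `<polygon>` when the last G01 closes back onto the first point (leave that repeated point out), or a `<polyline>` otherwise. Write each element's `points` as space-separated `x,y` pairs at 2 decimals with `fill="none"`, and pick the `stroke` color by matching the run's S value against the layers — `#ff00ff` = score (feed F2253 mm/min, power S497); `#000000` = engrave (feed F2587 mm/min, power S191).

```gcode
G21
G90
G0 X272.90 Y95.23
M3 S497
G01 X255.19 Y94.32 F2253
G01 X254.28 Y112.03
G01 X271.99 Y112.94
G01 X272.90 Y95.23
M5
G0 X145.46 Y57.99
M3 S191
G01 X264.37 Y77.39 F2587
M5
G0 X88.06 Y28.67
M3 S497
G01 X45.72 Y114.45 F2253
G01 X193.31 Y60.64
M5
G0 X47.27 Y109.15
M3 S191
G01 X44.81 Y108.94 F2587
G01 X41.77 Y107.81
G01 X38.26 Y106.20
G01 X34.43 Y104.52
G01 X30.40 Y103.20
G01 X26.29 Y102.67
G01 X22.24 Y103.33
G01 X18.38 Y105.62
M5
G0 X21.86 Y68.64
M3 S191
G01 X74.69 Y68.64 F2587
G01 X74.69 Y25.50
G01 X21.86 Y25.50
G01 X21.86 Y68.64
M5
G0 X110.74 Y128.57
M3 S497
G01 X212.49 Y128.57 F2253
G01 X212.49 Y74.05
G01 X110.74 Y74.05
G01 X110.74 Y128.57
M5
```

<svg xmlns="http://www.w3.org/2000/svg" width="292.95mm" height="137.36mm" viewBox="0 0 292.95 137.36">
  <polygon points="272.90,42.13 255.19,43.04 254.28,25.33 271.99,24.42" fill="none" stroke="#ff00ff"/>
  <polyline points="145.46,79.37 264.37,59.97" fill="none" stroke="#000000"/>
  <polyline points="88.06,108.69 45.72,22.91 193.31,76.72" fill="none" stroke="#ff00ff"/>
  <polyline points="47.27,28.21 44.81,28.42 41.77,29.55 38.26,31.16 34.43,32.84 30.40,34.16 26.29,34.69 22.24,34.03 18.38,31.74" fill="none" stroke="#000000"/>
  <polygon points="21.86,68.72 74.69,68.72 74.69,111.86 21.86,111.86" fill="none" stroke="#000000"/>
  <polygon points="110.74,8.79 212.49,8.79 212.49,63.31 110.74,63.31" fill="none" stroke="#ff00ff"/>
</svg>

Machine Y-up, SVG Y-down with viewBox height 137.36, so y_svg = 137.36 − y_machine; X carries over.

Run 1: the run's S497 means `#ff00ff` (score). The run returns to its start, so emit a `<polygon>` with points (Y-flipped): 272.90,42.13 255.19,43.04 254.28,25.33 271.99,24.42.

Run 2: the run's S191 means `#000000` (engrave). The run is open, so emit a `<polyline>` with points (Y-flipped): 145.46,79.37 264.37,59.97.

Run 3: power S497 maps to stroke `#ff00ff` (score). The run is open, so emit a `<polyline>` with points (Y-flipped): 88.06,108.69 45.72,22.91 193.31,76.72.

Run 4: S191 ⇒ engrave layer `#000000`. The run is open, so emit a `<polyline>` with points (Y-flipped): 47.27,28.21 44.81,28.42 41.77,29.55 38.26,31.16 34.43,32.84 30.40,34.16 26.29,34.69 22.24,34.03 18.38,31.74.

Run 5: S191 ⇒ engrave layer `#000000`. The run returns to its start, so emit a `<polygon>` with points (Y-flipped): 21.86,68.72 74.69,68.72 74.69,111.86 21.86,111.86.

Run 6: the run's S497 means `#ff00ff` (score). The run returns to its start, so emit a `<polygon>` with points (Y-flipped): 110.74,8.79 212.49,8.79 212.49,63.31 110.74,63.31.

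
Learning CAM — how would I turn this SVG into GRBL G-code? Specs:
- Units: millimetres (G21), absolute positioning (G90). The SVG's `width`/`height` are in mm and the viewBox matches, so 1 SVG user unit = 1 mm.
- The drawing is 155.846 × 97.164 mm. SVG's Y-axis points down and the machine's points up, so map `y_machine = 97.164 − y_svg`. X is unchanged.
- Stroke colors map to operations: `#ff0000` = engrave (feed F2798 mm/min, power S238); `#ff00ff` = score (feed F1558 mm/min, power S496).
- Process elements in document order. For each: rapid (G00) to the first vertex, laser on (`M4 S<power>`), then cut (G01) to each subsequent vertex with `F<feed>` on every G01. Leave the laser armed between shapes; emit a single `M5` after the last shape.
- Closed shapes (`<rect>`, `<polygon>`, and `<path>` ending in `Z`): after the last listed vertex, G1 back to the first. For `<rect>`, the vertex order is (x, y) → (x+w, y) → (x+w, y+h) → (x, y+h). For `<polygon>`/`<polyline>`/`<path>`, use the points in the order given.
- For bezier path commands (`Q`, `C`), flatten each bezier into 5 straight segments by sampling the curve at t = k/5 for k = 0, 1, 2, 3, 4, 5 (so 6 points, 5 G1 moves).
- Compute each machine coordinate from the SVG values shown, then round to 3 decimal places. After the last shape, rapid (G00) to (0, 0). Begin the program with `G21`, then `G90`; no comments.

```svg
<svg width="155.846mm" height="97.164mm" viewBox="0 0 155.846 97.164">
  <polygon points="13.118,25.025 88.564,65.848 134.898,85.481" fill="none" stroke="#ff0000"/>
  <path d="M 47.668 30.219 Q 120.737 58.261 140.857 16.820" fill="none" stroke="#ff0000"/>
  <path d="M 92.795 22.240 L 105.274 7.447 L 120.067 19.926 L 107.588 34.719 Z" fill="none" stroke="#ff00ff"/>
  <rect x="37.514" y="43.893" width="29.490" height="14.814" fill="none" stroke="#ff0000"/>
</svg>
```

Since the viewBox matches the mm dimensions, user units are millimetres directly. The only transform is the Y-flip y_m = 97.164 − y_svg.

Shape 1 is a closed polygon drawn with `<polygon>`. Its stroke #ff0000 means engrave at S238, F2798. After flipping Y the toolpath is (13.118,72.139) → (88.564,31.316) → (134.898,11.683) → (13.118,72.139), returning to the start.

Shape 2 is a quadratic bezier drawn with `<path>`. Its stroke #ff0000 means engrave at S238, F2798. After flipping Y the toolpath is (47.668,66.945) → (74.778,58.508) → (97.651,55.629) → (116.289,58.308) → (130.691,66.547) → (140.857,80.344).

Shape 3 is a regular polygon drawn with `<path>`. Its stroke #ff00ff means score at S496, F1558. After flipping Y the toolpath is (92.795,74.924) → (105.274,89.717) → (120.067,77.238) → (107.588,62.445) → (92.795,74.924), returning to the start.

Shape 4 is a rectangle drawn with `<rect>`. Its stroke #ff0000 means engrave at S238, F2798. After flipping Y the toolpath is (37.514,53.271) → (67.004,53.271) → (67.004,38.457) → (37.514,38.457) → (37.514,53.271), returning to the start.

G21
G90
G00 X13.118 Y72.139
M4 S238
G01 X88.564 Y31.316 F2798
G01 X134.898 Y11.683 F2798
G01 X13.118 Y72.139 F2798
G00 X47.668 Y66.945
M4 S238
G01 X74.778 Y58.508 F2798
G01 X97.651 Y55.629 F2798
G01 X116.289 Y58.308 F2798
G01 X130.691 Y66.547 F2798
G01 X140.857 Y80.344 F2798
G00 X92.795 Y74.924
M4 S496
G01 X105.274 Y89.717 F1558
G01 X120.067 Y77.238 F1558
G01 X107.588 Y62.445 F1558
G01 X92.795 Y74.924 F1558
G00 X37.514 Y53.271
M4 S238
G01 X67.004 Y53.271 F2798
G01 X67.004 Y38.457 F2798
G01 X37.514 Y38.457 F2798
G01 X37.514 Y53.271 F2798
M5
G00 X0.000 Y0.000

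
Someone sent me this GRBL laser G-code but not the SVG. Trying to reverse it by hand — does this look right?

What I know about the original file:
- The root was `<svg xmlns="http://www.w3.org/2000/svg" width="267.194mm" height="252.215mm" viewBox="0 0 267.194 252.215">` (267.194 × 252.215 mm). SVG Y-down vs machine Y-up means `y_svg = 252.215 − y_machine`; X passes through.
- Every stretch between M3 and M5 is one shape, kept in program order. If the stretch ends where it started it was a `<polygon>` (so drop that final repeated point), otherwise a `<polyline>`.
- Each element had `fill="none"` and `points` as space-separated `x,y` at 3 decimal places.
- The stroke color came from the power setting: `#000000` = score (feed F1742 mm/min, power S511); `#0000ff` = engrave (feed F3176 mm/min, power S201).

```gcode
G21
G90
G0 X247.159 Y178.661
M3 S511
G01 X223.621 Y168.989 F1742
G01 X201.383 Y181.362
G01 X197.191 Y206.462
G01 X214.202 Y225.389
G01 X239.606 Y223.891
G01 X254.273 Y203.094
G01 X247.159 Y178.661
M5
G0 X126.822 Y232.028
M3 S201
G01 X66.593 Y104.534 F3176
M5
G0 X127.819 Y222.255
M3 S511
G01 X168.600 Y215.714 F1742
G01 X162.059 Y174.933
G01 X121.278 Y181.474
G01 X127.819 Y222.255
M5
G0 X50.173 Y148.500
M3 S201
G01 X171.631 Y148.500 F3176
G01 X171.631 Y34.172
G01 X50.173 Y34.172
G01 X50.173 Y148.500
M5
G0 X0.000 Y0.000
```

<svg xmlns="http://www.w3.org/2000/svg" width="267.194mm" height="252.215mm" viewBox="0 0 267.194 252.215">
  <polygon points="247.159,73.554 223.621,83.226 201.383,70.853 197.191,45.753 214.202,26.826 239.606,28.324 254.273,49.121" fill="none" stroke="#000000"/>
  <polyline points="126.822,20.187 66.593,147.681" fill="none" stroke="#0000ff"/>
  <polygon points="127.819,29.960 168.600,36.501 162.059,77.282 121.278,70.741" fill="none" stroke="#000000"/>
  <polygon points="50.173,103.715 171.631,103.715 171.631,218.043 50.173,218.043" fill="none" stroke="#0000ff"/>
</svg>

Machine Y-up, SVG Y-down with viewBox height 252.215, so y_svg = 252.215 − y_machine; X carries over.

Run 1: power S511 maps to stroke `#000000` (score). The run returns to its start, so emit a `<polygon>` with points (Y-flipped): 247.159,73.554 223.621,83.226 201.383,70.853 197.191,45.753 214.202,26.826 239.606,28.324 254.273,49.121.

Run 2: S201 ⇒ engrave layer `#0000ff`. The run is open, so emit a `<polyline>` with points (Y-flipped): 126.822,20.187 66.593,147.681.

Run 3: the run's S511 means `#000000` (score). The run returns to its start, so emit a `<polygon>` with points (Y-flipped): 127.819,29.960 168.600,36.501 162.059,77.282 121.278,70.741.

Run 4: S201 ⇒ engrave layer `#0000ff`. The run returns to its start, so emit a `<polygon>` with points (Y-flipped): 50.173,103.715 171.631,103.715 171.631,218.043 50.173,218.043.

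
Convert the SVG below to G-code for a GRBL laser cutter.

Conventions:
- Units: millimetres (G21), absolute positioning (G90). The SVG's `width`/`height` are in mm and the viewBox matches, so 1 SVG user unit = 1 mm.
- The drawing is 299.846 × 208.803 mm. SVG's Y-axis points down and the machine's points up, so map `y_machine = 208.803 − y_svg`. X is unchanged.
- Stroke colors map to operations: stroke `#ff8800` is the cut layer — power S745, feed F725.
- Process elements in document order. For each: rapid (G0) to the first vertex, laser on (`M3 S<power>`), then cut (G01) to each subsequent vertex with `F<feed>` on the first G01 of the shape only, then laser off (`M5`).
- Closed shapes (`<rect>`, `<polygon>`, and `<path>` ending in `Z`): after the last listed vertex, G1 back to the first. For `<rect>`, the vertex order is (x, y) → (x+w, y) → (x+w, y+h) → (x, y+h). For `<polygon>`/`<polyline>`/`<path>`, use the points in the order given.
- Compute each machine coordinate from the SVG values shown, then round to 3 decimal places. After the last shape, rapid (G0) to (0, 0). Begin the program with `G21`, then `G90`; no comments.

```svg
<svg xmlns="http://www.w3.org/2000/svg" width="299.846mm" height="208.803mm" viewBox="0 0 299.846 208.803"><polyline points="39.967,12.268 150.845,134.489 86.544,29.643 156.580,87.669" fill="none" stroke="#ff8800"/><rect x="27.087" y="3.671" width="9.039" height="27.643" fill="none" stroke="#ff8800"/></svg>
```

G21
G90
G0 X39.967 Y196.535
M3 S745
G01 X150.845 Y74.314 F725
G01 X86.544 Y179.160
G01 X156.580 Y121.134
M5
G0 X27.087 Y205.132
M3 S745
G01 X36.126 Y205.132 F725
G01 X36.126 Y177.489
G01 X27.087 Y177.489
G01 X27.087 Y205.132
M5
G0 X0.000 Y0.000

1 u = 1 mm; y_m = 208.803 − y.

[1] `<polyline>` open polyline, #ff8800→cut S745 F725: (39.967,196.535) → (150.845,74.314) → (86.544,179.160) → (156.580,121.134)

[2] `<rect>` rectangle, #ff8800→cut S745 F725: (27.087,205.132) → (36.126,205.132) → (36.126,177.489) → (27.087,177.489) → (27.087,205.132) (closed)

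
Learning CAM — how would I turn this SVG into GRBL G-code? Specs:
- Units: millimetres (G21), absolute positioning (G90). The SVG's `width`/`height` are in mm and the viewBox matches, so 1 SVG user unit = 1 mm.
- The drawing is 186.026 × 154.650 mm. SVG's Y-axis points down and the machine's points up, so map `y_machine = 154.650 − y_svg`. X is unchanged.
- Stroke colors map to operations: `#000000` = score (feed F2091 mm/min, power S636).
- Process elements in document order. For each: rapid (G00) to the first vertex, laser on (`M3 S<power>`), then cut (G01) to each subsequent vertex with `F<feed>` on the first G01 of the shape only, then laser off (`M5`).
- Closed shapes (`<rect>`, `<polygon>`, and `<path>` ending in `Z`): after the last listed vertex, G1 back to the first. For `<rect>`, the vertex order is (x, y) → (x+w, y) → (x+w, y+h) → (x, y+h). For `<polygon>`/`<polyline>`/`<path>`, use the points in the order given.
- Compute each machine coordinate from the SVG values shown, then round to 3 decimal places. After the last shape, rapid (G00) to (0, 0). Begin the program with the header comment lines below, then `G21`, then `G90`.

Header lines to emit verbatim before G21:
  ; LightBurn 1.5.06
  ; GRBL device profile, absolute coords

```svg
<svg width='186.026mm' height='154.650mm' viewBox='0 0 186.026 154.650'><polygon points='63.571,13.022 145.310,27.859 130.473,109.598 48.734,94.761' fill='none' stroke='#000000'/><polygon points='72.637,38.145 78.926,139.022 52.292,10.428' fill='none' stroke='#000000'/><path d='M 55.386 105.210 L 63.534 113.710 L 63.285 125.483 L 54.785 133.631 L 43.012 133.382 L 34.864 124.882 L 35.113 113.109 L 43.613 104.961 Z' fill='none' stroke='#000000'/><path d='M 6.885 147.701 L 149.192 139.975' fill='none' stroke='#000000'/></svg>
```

Since the viewBox matches the mm dimensions, user units are millimetres directly. The only transform is the Y-flip y_m = 154.650 − y_svg.

Shape 1 is a regular polygon drawn with `<polygon>`. Its stroke #000000 means score at S636, F2091. After flipping Y the toolpath is (63.571,141.628) → (145.310,126.791) → (130.473,45.052) → (48.734,59.889) → (63.571,141.628), returning to the start.

Shape 2 is a closed polygon drawn with `<polygon>`. Its stroke #000000 means score at S636, F2091. After flipping Y the toolpath is (72.637,116.505) → (78.926,15.628) → (52.292,144.222) → (72.637,116.505), returning to the start.

Shape 3 is a regular polygon drawn with `<path>`. Its stroke #000000 means score at S636, F2091. After flipping Y the toolpath is (55.386,49.440) → (63.534,40.940) → (63.285,29.167) → (54.785,21.019) → (43.012,21.268) → (34.864,29.768) → (35.113,41.541) → (43.613,49.689) → (55.386,49.440), returning to the start.

Shape 4 is a line segment drawn with `<path>`. Its stroke #000000 means score at S636, F2091. After flipping Y the toolpath is (6.885,6.949) → (149.192,14.675).

; LightBurn 1.5.06
; GRBL device profile, absolute coords
G21
G90
G00 X63.571 Y141.628
M3 S636
G01 X145.310 Y126.791 F2091
G01 X130.473 Y45.052
G01 X48.734 Y59.889
G01 X63.571 Y141.628
M5
G00 X72.637 Y116.505
M3 S636
G01 X78.926 Y15.628 F2091
G01 X52.292 Y144.222
G01 X72.637 Y116.505
M5
G00 X55.386 Y49.440
M3 S636
G01 X63.534 Y40.940 F2091
G01 X63.285 Y29.167
G01 X54.785 Y21.019
G01 X43.012 Y21.268
G01 X34.864 Y29.768
G01 X35.113 Y41.541
G01 X43.613 Y49.689
G01 X55.386 Y49.440
M5
G00 X6.885 Y6.949
M3 S636
G01 X149.192 Y14.675 F2091
M5
G00 X0.000 Y0.000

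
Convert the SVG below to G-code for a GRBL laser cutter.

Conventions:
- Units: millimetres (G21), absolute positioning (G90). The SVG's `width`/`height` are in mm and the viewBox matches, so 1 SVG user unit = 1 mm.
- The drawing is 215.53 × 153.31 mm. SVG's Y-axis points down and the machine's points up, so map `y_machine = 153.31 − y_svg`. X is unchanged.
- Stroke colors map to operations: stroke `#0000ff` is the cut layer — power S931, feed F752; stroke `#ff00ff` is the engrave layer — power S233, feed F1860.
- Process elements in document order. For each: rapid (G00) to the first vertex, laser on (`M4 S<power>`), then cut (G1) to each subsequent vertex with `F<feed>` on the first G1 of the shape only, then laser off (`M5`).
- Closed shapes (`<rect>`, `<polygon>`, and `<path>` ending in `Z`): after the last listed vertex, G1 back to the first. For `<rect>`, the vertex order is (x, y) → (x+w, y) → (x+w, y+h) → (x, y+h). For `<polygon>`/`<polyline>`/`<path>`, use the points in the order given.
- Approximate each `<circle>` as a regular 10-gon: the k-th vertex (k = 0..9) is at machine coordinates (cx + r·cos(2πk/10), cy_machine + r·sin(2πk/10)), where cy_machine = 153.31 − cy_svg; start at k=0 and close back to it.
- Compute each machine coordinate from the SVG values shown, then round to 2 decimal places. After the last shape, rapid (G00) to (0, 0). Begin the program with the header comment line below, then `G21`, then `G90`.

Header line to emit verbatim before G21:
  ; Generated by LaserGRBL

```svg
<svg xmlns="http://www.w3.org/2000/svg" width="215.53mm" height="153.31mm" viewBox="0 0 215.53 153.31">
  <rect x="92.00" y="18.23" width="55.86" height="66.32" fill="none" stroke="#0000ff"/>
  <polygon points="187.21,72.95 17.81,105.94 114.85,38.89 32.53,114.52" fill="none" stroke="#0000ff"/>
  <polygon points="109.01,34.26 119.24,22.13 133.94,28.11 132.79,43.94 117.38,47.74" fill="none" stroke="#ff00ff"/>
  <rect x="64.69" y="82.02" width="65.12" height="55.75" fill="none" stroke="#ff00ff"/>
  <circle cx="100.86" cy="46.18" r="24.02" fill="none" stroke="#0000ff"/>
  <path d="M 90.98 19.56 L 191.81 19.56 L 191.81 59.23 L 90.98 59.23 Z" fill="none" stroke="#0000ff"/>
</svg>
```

viewBox `0 0 215.53 153.31` with mm width/height → 1 unit = 1 mm. Flip: y_m = 153.31 − y_svg.

**Shape 1** — `<rect>` rectangle, stroke `#0000ff` → cut (S931, F752). Machine vertices: (92.00,135.08) → (147.86,135.08) → (147.86,68.76) → (92.00,68.76) → (92.00,135.08). Closed: final G1 returns to the first vertex.

**Shape 2** — `<polygon>` closed polygon, stroke `#0000ff` → cut (S931, F752). Machine vertices: (187.21,80.36) → (17.81,47.37) → (114.85,114.42) → (32.53,38.79) → (187.21,80.36). Closed: final G1 returns to the first vertex.

**Shape 3** — `<polygon>` regular polygon, stroke `#ff00ff` → engrave (S233, F1860). Machine vertices: (109.01,119.05) → (119.24,131.18) → (133.94,125.20) → (132.79,109.37) → (117.38,105.57) → (109.01,119.05). Closed: final G1 returns to the first vertex.

**Shape 4** — `<rect>` rectangle, stroke `#ff00ff` → engrave (S233, F1860). Machine vertices: (64.69,71.29) → (129.81,71.29) → (129.81,15.54) → (64.69,15.54) → (64.69,71.29). Closed: final G1 returns to the first vertex.

**Shape 5** — `<circle>` circle, stroke `#0000ff` → cut (S931, F752). Machine vertices: (124.88,107.13) → (120.29,121.25) → (108.28,129.97) → (93.44,129.97) → (81.43,121.25) → (76.84,107.13) → (81.43,93.01) → (93.44,84.29) → (108.28,84.29) → (120.29,93.01) → (124.88,107.13). Closed: final G1 returns to the first vertex.

**Shape 6** — `<path>` rectangle, stroke `#0000ff` → cut (S931, F752). Machine vertices: (90.98,133.75) → (191.81,133.75) → (191.81,94.08) → (90.98,94.08) → (90.98,133.75). Closed: final G1 returns to the first vertex.

; Generated by LaserGRBL
G21
G90
G00 X92.00 Y135.08
M4 S931
G1 X147.86 Y135.08 F752
G1 X147.86 Y68.76
G1 X92.00 Y68.76
G1 X92.00 Y135.08
M5
G00 X187.21 Y80.36
M4 S931
G1 X17.81 Y47.37 F752
G1 X114.85 Y114.42
G1 X32.53 Y38.79
G1 X187.21 Y80.36
M5
G00 X109.01 Y119.05
M4 S233
G1 X119.24 Y131.18 F1860
G1 X133.94 Y125.20
G1 X132.79 Y109.37
G1 X117.38 Y105.57
G1 X109.01 Y119.05
M5
G00 X64.69 Y71.29
M4 S233
G1 X129.81 Y71.29 F1860
G1 X129.81 Y15.54
G1 X64.69 Y15.54
G1 X64.69 Y71.29
M5
G00 X124.88 Y107.13
M4 S931
G1 X120.29 Y121.25 F752
G1 X108.28 Y129.97
G1 X93.44 Y129.97
G1 X81.43 Y121.25
G1 X76.84 Y107.13
G1 X81.43 Y93.01
G1 X93.44 Y84.29
G1 X108.28 Y84.29
G1 X120.29 Y93.01
G1 X124.88 Y107.13
M5
G00 X90.98 Y133.75
M4 S931
G1 X191.81 Y133.75 F752
G1 X191.81 Y94.08
G1 X90.98 Y94.08
G1 X90.98 Y133.75
M5
G00 X0.00 Y0.00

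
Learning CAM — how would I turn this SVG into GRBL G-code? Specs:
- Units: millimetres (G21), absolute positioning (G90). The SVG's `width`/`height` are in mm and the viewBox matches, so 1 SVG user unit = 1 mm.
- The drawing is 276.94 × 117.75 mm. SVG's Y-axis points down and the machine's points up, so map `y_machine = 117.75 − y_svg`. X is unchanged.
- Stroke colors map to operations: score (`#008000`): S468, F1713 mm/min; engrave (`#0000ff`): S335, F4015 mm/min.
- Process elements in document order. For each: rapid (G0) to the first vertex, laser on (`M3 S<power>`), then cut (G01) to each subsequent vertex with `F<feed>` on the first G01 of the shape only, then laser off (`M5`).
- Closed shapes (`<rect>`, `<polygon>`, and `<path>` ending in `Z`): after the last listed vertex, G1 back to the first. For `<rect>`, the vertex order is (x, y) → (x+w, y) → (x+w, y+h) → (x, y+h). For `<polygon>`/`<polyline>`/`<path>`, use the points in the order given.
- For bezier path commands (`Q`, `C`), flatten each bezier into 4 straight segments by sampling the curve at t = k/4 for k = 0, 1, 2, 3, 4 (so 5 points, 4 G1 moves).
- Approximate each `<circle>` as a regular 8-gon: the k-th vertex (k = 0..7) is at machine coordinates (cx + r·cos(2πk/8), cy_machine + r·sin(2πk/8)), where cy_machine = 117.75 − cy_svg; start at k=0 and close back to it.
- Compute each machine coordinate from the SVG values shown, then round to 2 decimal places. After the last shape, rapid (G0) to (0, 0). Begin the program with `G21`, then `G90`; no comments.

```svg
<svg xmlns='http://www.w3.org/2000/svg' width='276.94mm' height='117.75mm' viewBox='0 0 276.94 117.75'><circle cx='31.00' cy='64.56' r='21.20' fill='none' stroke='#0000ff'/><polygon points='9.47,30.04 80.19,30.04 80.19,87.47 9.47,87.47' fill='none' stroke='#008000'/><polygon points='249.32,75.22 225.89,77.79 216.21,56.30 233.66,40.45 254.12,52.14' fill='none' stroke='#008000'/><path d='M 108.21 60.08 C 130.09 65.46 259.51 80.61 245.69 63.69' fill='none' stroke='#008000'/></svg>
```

Since the viewBox matches the mm dimensions, user units are millimetres directly. The only transform is the Y-flip y_m = 117.75 − y_svg.

Shape 1 is a circle drawn with `<circle>`. Its stroke #0000ff means engrave at S335, F4015. After flipping Y the toolpath is (52.20,53.19) → (45.99,68.18) → (31.00,74.39) → (16.01,68.18) → (9.80,53.19) → (16.01,38.20) → (31.00,31.99) → (45.99,38.20) → (52.20,53.19), returning to the start.

Shape 2 is a rectangle drawn with `<polygon>`. Its stroke #008000 means score at S468, F1713. After flipping Y the toolpath is (9.47,87.71) → (80.19,87.71) → (80.19,30.28) → (9.47,30.28) → (9.47,87.71), returning to the start.

Shape 3 is a regular polygon drawn with `<polygon>`. Its stroke #008000 means score at S468, F1713. After flipping Y the toolpath is (249.32,42.53) → (225.89,39.96) → (216.21,61.45) → (233.66,77.30) → (254.12,65.61) → (249.32,42.53), returning to the start.

Shape 4 is a cubic bezier drawn with `<path>`. Its stroke #008000 means score at S468, F1713. After flipping Y the toolpath is (108.21,57.67) → (140.87,52.46) → (190.34,47.50) → (233.12,46.73) → (245.69,54.06).

G21
G90
G0 X52.20 Y53.19
M3 S335
G01 X45.99 Y68.18 F4015
G01 X31.00 Y74.39
G01 X16.01 Y68.18
G01 X9.80 Y53.19
G01 X16.01 Y38.20
G01 X31.00 Y31.99
G01 X45.99 Y38.20
G01 X52.20 Y53.19
M5
G0 X9.47 Y87.71
M3 S468
G01 X80.19 Y87.71 F1713
G01 X80.19 Y30.28
G01 X9.47 Y30.28
G01 X9.47 Y87.71
M5
G0 X249.32 Y42.53
M3 S468
G01 X225.89 Y39.96 F1713
G01 X216.21 Y61.45
G01 X233.66 Y77.30
G01 X254.12 Y65.61
G01 X249.32 Y42.53
M5
G0 X108.21 Y57.67
M3 S468
G01 X140.87 Y52.46 F1713
G01 X190.34 Y47.50
G01 X233.12 Y46.73
G01 X245.69 Y54.06
M5
G0 X0.00 Y0.00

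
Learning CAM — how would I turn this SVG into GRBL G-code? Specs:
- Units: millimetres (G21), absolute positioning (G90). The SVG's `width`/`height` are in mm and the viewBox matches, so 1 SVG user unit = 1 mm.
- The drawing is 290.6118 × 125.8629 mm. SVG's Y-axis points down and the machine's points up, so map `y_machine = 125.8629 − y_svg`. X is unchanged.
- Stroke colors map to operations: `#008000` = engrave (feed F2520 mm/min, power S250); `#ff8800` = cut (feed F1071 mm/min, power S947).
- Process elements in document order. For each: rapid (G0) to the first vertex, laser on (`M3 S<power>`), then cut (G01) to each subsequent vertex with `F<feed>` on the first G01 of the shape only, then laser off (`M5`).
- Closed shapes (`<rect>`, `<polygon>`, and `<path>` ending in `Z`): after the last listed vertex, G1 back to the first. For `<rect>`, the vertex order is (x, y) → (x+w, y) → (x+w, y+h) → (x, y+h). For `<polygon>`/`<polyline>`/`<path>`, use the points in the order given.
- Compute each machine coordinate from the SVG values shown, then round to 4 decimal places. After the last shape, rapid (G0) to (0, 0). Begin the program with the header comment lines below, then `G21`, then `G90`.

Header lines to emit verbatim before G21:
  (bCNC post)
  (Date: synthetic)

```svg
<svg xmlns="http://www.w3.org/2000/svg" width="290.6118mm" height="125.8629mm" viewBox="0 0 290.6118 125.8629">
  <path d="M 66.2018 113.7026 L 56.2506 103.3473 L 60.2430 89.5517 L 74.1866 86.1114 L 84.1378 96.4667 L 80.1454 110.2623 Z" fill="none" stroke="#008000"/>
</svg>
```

(bCNC post)
(Date: synthetic)
G21
G90
G0 X66.2018 Y12.1603
M3 S250
G01 X56.2506 Y22.5156 F2520
G01 X60.2430 Y36.3112
G01 X74.1866 Y39.7515
G01 X84.1378 Y29.3962
G01 X80.1454 Y15.6006
G01 X66.2018 Y12.1603
M5
G0 X0.0000 Y0.0000

Since the viewBox matches the mm dimensions, user units are millimetres directly. The only transform is the Y-flip y_m = 125.8629 − y_svg.

Shape 1 is a regular polygon drawn with `<path>`. Its stroke #008000 means engrave at S250, F2520. After flipping Y the toolpath is (66.2018,12.1603) → (56.2506,22.5156) → (60.2430,36.3112) → (74.1866,39.7515) → (84.1378,29.3962) → (80.1454,15.6006) → (66.2018,12.1603), returning to the start.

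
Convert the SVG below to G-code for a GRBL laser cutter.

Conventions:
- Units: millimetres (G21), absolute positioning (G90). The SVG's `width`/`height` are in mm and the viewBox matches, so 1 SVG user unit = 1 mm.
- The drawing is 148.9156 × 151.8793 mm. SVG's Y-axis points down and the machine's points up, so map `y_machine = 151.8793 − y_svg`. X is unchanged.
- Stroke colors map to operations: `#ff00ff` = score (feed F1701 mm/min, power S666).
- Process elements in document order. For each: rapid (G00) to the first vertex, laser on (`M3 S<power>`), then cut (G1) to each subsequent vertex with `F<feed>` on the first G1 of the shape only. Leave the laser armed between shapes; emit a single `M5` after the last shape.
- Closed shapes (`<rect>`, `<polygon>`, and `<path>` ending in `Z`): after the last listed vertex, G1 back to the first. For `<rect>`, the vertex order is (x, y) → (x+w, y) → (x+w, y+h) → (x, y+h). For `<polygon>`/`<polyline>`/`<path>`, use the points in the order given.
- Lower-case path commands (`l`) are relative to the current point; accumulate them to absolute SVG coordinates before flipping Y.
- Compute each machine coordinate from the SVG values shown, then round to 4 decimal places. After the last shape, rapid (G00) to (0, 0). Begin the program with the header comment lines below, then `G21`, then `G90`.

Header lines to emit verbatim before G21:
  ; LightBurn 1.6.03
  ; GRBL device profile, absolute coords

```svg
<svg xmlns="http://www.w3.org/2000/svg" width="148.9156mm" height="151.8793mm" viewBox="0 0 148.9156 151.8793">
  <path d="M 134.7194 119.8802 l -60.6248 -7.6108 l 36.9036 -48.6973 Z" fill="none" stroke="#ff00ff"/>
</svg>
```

Since the viewBox matches the mm dimensions, user units are millimetres directly. The only transform is the Y-flip y_m = 151.8793 − y_svg.

Shape 1 is a regular polygon drawn with `<path>`. Its stroke #ff00ff means score at S666, F1701. After flipping Y the toolpath is (134.7194,31.9991) → (74.0946,39.6099) → (110.9982,88.3072) → (134.7194,31.9991), returning to the start.

; LightBurn 1.6.03
; GRBL device profile, absolute coords
G21
G90
G00 X134.7194 Y31.9991
M3 S666
G1 X74.0946 Y39.6099 F1701
G1 X110.9982 Y88.3072
G1 X134.7194 Y31.9991
M5
G00 X0.0000 Y0.0000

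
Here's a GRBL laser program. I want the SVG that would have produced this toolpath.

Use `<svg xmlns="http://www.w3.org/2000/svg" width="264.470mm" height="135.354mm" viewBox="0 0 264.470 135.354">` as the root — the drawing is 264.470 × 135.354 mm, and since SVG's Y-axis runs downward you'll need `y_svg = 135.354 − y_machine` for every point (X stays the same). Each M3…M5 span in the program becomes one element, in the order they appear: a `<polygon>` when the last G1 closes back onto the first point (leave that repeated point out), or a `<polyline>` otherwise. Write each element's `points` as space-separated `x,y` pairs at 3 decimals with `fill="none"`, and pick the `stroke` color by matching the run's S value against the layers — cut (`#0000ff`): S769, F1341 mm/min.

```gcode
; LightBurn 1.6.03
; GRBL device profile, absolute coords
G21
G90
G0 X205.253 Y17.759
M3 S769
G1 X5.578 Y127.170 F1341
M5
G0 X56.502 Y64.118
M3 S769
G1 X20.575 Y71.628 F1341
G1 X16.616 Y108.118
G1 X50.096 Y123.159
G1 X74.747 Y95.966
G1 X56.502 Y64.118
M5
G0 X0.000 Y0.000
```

y_svg = 135.354 − y_m. Every run uses S769, so all elements get stroke `#0000ff` (cut).

[1] open run; points: 205.253,117.595 5.578,8.184

[2] closed run; points: 56.502,71.236 20.575,63.726 16.616,27.236 50.096,12.195 74.747,39.388

<svg xmlns="http://www.w3.org/2000/svg" width="264.470mm" height="135.354mm" viewBox="0 0 264.470 135.354">
  <polyline points="205.253,117.595 5.578,8.184" fill="none" stroke="#0000ff"/>
  <polygon points="56.502,71.236 20.575,63.726 16.616,27.236 50.096,12.195 74.747,39.388" fill="none" stroke="#0000ff"/>
</svg>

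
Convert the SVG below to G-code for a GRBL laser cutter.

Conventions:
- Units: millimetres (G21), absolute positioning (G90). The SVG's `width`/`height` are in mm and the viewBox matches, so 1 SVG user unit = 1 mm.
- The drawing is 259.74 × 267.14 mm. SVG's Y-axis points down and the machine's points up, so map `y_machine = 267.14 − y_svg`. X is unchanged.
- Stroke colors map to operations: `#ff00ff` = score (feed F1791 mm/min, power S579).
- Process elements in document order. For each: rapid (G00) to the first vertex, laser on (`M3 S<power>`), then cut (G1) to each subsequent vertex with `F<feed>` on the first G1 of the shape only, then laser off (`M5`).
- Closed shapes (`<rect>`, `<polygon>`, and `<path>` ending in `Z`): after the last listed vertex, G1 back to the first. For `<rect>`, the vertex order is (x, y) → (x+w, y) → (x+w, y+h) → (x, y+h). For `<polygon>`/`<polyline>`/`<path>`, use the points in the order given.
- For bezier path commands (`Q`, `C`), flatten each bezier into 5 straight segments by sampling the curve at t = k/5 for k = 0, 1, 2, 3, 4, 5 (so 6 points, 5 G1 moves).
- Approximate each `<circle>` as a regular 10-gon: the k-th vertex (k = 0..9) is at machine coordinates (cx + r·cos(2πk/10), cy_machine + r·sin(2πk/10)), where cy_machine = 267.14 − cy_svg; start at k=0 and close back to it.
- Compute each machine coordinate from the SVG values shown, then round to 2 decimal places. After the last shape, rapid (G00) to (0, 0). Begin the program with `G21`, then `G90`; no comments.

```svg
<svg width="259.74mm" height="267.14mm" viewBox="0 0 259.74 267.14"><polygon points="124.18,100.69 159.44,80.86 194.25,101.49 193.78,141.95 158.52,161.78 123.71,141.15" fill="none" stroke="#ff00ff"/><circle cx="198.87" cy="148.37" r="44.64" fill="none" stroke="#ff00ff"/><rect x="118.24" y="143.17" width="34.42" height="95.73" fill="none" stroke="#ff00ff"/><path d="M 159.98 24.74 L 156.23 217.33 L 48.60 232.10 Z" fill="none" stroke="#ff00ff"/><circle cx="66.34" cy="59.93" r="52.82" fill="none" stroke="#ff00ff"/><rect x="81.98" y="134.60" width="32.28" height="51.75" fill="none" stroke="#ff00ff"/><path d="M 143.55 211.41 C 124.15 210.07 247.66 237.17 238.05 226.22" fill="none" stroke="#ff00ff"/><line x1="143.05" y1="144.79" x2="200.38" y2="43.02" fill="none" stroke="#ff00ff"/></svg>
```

Since the viewBox matches the mm dimensions, user units are millimetres directly. The only transform is the Y-flip y_m = 267.14 − y_svg.

Shape 1 is a regular polygon drawn with `<polygon>`. Its stroke #ff00ff means score at S579, F1791. After flipping Y the toolpath is (124.18,166.45) → (159.44,186.28) → (194.25,165.65) → (193.78,125.19) → (158.52,105.36) → (123.71,125.99) → (124.18,166.45), returning to the start.

Shape 2 is a circle drawn with `<circle>`. Its stroke #ff00ff means score at S579, F1791. After flipping Y the toolpath is (243.51,118.77) → (234.98,145.01) → (212.66,161.23) → (185.08,161.23) → (162.76,145.01) → (154.23,118.77) → (162.76,92.53) → (185.08,76.31) → (212.66,76.31) → (234.98,92.53) → (243.51,118.77), returning to the start.

Shape 3 is a rectangle drawn with `<rect>`. Its stroke #ff00ff means score at S579, F1791. After flipping Y the toolpath is (118.24,123.97) → (152.66,123.97) → (152.66,28.24) → (118.24,28.24) → (118.24,123.97), returning to the start.

Shape 4 is a closed polygon drawn with `<path>`. Its stroke #ff00ff means score at S579, F1791. After flipping Y the toolpath is (159.98,242.40) → (156.23,49.81) → (48.60,35.04) → (159.98,242.40), returning to the start.

Shape 5 is a circle drawn with `<circle>`. Its stroke #ff00ff means score at S579, F1791. After flipping Y the toolpath is (119.16,207.21) → (109.07,238.26) → (82.66,257.44) → (50.02,257.44) → (23.61,238.26) → (13.52,207.21) → (23.61,176.16) → (50.02,156.98) → (82.66,156.98) → (109.07,176.16) → (119.16,207.21), returning to the start.

Shape 6 is a rectangle drawn with `<rect>`. Its stroke #ff00ff means score at S579, F1791. After flipping Y the toolpath is (81.98,132.54) → (114.26,132.54) → (114.26,80.79) → (81.98,80.79) → (81.98,132.54), returning to the start.

Shape 7 is a cubic bezier drawn with `<path>`. Its stroke #ff00ff means score at S579, F1791. After flipping Y the toolpath is (143.55,55.73) → (146.85,53.65) → (171.20,47.94) → (203.35,41.79) → (230.05,38.38) → (238.05,40.92).

Shape 8 is a line segment drawn with `<line>`. Its stroke #ff00ff means score at S579, F1791. After flipping Y the toolpath is (143.05,122.35) → (200.38,224.12).

G21
G90
G00 X124.18 Y166.45
M3 S579
G1 X159.44 Y186.28 F1791
G1 X194.25 Y165.65
G1 X193.78 Y125.19
G1 X158.52 Y105.36
G1 X123.71 Y125.99
G1 X124.18 Y166.45
M5
G00 X243.51 Y118.77
M3 S579
G1 X234.98 Y145.01 F1791
G1 X212.66 Y161.23
G1 X185.08 Y161.23
G1 X162.76 Y145.01
G1 X154.23 Y118.77
G1 X162.76 Y92.53
G1 X185.08 Y76.31
G1 X212.66 Y76.31
G1 X234.98 Y92.53
G1 X243.51 Y118.77
M5
G00 X118.24 Y123.97
M3 S579
G1 X152.66 Y123.97 F1791
G1 X152.66 Y28.24
G1 X118.24 Y28.24
G1 X118.24 Y123.97
M5
G00 X159.98 Y242.40
M3 S579
G1 X156.23 Y49.81 F1791
G1 X48.60 Y35.04
G1 X159.98 Y242.40
M5
G00 X119.16 Y207.21
M3 S579
G1 X109.07 Y238.26 F1791
G1 X82.66 Y257.44
G1 X50.02 Y257.44
G1 X23.61 Y238.26
G1 X13.52 Y207.21
G1 X23.61 Y176.16
G1 X50.02 Y156.98
G1 X82.66 Y156.98
G1 X109.07 Y176.16
G1 X119.16 Y207.21
M5
G00 X81.98 Y132.54
M3 S579
G1 X114.26 Y132.54 F1791
G1 X114.26 Y80.79
G1 X81.98 Y80.79
G1 X81.98 Y132.54
M5
G00 X143.55 Y55.73
M3 S579
G1 X146.85 Y53.65 F1791
G1 X171.20 Y47.94
G1 X203.35 Y41.79
G1 X230.05 Y38.38
G1 X238.05 Y40.92
M5
G00 X143.05 Y122.35
M3 S579
G1 X200.38 Y224.12 F1791
M5
G00 X0.00 Y0.00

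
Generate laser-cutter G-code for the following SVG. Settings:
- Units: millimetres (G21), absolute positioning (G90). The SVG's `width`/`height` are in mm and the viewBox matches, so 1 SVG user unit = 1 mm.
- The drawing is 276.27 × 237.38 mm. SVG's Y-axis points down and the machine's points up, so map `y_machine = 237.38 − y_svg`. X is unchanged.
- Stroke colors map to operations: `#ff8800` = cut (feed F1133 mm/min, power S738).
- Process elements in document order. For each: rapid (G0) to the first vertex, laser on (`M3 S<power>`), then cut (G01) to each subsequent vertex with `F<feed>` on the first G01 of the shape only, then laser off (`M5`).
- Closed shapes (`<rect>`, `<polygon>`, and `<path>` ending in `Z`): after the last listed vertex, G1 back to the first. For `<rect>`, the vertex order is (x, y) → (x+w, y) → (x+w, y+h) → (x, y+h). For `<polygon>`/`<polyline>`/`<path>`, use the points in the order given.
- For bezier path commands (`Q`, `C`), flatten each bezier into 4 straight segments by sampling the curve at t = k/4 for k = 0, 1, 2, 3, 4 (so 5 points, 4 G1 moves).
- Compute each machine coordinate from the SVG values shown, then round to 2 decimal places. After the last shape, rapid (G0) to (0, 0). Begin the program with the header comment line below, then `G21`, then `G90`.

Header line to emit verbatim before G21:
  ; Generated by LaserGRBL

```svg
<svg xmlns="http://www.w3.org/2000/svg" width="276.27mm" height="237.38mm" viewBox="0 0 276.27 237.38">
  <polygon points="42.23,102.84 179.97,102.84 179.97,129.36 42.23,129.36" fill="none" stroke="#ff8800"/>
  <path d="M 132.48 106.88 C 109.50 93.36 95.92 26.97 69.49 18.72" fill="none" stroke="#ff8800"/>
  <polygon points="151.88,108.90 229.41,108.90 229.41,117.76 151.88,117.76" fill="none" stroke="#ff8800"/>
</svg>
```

Since the viewBox matches the mm dimensions, user units are millimetres directly. The only transform is the Y-flip y_m = 237.38 − y_svg.

Shape 1 is a rectangle drawn with `<polygon>`. Its stroke #ff8800 means cut at S738, F1133. After flipping Y the toolpath is (42.23,134.54) → (179.97,134.54) → (179.97,108.02) → (42.23,108.02) → (42.23,134.54), returning to the start.

Shape 2 is a cubic bezier drawn with `<path>`. Its stroke #ff8800 means cut at S738, F1133. After flipping Y the toolpath is (132.48,130.50) → (116.66,148.82) → (102.28,176.56) → (87.25,203.31) → (69.49,218.66).

Shape 3 is a rectangle drawn with `<polygon>`. Its stroke #ff8800 means cut at S738, F1133. After flipping Y the toolpath is (151.88,128.48) → (229.41,128.48) → (229.41,119.62) → (151.88,119.62) → (151.88,128.48), returning to the start.

; Generated by LaserGRBL
G21
G90
G0 X42.23 Y134.54
M3 S738
G01 X179.97 Y134.54 F1133
G01 X179.97 Y108.02
G01 X42.23 Y108.02
G01 X42.23 Y134.54
M5
G0 X132.48 Y130.50
M3 S738
G01 X116.66 Y148.82 F1133
G01 X102.28 Y176.56
G01 X87.25 Y203.31
G01 X69.49 Y218.66
M5
G0 X151.88 Y128.48
M3 S738
G01 X229.41 Y128.48 F1133
G01 X229.41 Y119.62
G01 X151.88 Y119.62
G01 X151.88 Y128.48
M5
G0 X0.00 Y0.00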